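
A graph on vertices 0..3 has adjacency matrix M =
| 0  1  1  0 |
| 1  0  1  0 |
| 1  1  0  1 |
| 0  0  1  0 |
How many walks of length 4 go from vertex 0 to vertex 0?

The number of length-4 walks from vertex 0 to vertex 0 is entry (0,0) of M⁴, where M is the adjacency matrix.
M² = [[2, 1, 1, 1], [1, 2, 1, 1], [1, 1, 3, 0], [1, 1, 0, 1]]
M³ = [[2, 3, 4, 1], [3, 2, 4, 1], [4, 4, 2, 3], [1, 1, 3, 0]]
M⁴ = [[7, 6, 6, 4], [6, 7, 6, 4], [6, 6, 11, 2], [4, 4, 2, 3]]

7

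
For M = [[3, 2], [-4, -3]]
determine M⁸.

M² = I (check: tr M = 0 and det M = -1), so M⁸ = I since 8 is even.

[[1, 0], [0, 1]]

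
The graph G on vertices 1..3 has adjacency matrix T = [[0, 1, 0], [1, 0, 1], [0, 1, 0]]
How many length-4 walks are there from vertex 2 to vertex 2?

4

The number of length-4 walks from vertex 2 to vertex 2 is entry (2,2) of T⁴, where T is the adjacency matrix.
T² = [[1, 0, 1], [0, 2, 0], [1, 0, 1]]
T³ = [[0, 2, 0], [2, 0, 2], [0, 2, 0]]
T⁴ = [[2, 0, 2], [0, 4, 0], [2, 0, 2]]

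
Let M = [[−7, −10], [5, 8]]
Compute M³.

tr M = 1 and det M = −6, so the characteristic polynomial is λ² − (1)λ + (−6) with roots −2 and 3.
Eigenvectors give P = [[−2, 1], [1, −1]] with P⁻¹ = [[−1, −1], [−1, −2]], and M = P·diag(−2, 3)·P⁻¹.
Then M³ = P·diag(−8, 27)·P⁻¹ = [[16, 27], [−8, −27]] · [[−1, −1], [−1, −2]] = [[−43, −70], [35, 62]].

[[−43, −70], [35, 62]]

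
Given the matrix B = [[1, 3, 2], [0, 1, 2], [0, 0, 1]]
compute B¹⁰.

B = I + N where N = [[0, 3, 2], [0, 0, 2], [0, 0, 0]] is strictly upper-triangular, so N³ = 0.
(I + N)¹⁰ = I + 10·N + 45·N² = [[1, 30, 290], [0, 1, 20], [0, 0, 1]].

[[1, 30, 290], [0, 1, 20], [0, 0, 1]]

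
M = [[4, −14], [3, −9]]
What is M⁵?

[[1234, −2954], [633, −1509]]

tr M = −5 and det M = 6, so the characteristic polynomial is λ² − (−5)λ + (6) with roots −3 and −2.
Eigenvectors give P = [[−2, 7], [−1, 3]] with P⁻¹ = [[3, −7], [1, −2]], and M = P·diag(−3, −2)·P⁻¹.
Then M⁵ = P·diag(−243, −32)·P⁻¹ = [[486, −224], [243, −96]] · [[3, −7], [1, −2]] = [[1234, −2954], [633, −1509]].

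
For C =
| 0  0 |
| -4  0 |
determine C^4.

[[0, 0], [0, 0]]

C is strictly triangular, hence nilpotent: C^2 = 0, so C^4 = 0.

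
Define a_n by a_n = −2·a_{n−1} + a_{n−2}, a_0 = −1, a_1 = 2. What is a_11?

13860

With companion matrix Q = [[−2, 1], [1, 0]], [a_n, a_{n−1}]ᵀ = Q·[a_{n−1}, a_{n−2}]ᵀ, so [a_11, a_10]ᵀ = Q^10·[a_1, a_0]ᵀ.
Q^10 = [[5741, −2378], [−2378, 985]], giving [a_11, a_10]ᵀ = [[13860], [−5741]].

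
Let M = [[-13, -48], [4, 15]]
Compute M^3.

tr M = 2 and det M = -3, so the characteristic polynomial is λ² − (2)λ + (-3) with roots -1 and 3.
Eigenvectors give P = [[4, -3], [-1, 1]] with P⁻¹ = [[1, 3], [1, 4]], and M = P·diag(-1, 3)·P⁻¹.
Then M^3 = P·diag(-1, 27)·P⁻¹ = [[-4, -81], [1, 27]] · [[1, 3], [1, 4]] = [[-85, -336], [28, 111]].

[[-85, -336], [28, 111]]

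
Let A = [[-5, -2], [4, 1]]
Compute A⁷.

[[-4373, -2186], [4372, 2185]]

tr A = -4 and det A = 3, so the characteristic polynomial is λ² − (-4)λ + (3) with roots -1 and -3.
Eigenvectors give P = [[-1, -1], [2, 1]] with P⁻¹ = [[1, 1], [-2, -1]], and A = P·diag(-1, -3)·P⁻¹.
Then A⁷ = P·diag(-1, -2187)·P⁻¹ = [[1, 2187], [-2, -2187]] · [[1, 1], [-2, -1]] = [[-4373, -2186], [4372, 2185]].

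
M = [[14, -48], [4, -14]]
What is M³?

tr M = 0 and det M = -4, so the characteristic polynomial is λ² − (0)λ + (-4) with roots -2 and 2.
Eigenvectors give P = [[-3, 4], [-1, 1]] with P⁻¹ = [[1, -4], [1, -3]], and M = P·diag(-2, 2)·P⁻¹.
Then M³ = P·diag(-8, 8)·P⁻¹ = [[24, 32], [8, 8]] · [[1, -4], [1, -3]] = [[56, -192], [16, -56]].

[[56, -192], [16, -56]]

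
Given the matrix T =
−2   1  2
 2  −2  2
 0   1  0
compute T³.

T² = [[6, −2, −2], [−8, 8, 0], [2, −2, 2]]
T³ = [[−16, 8, 8], [32, −24, 0], [−8, 8, 0]]

[[−16, 8, 8], [32, −24, 0], [−8, 8, 0]]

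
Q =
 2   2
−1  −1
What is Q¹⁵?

[[2, 2], [−1, −1]]

Q² = Q (a projection; rank 1, trace 1), so Q¹⁵ = Q.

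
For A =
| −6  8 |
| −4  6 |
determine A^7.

[[−384, 512], [−256, 384]]

tr A = 0 and det A = −4, so the characteristic polynomial is λ² − (0)λ + (−4) with roots −2 and 2.
Eigenvectors give P = [[2, −1], [1, −1]] with P⁻¹ = [[1, −1], [1, −2]], and A = P·diag(−2, 2)·P⁻¹.
Then A^7 = P·diag(−128, 128)·P⁻¹ = [[−256, −128], [−128, −128]] · [[1, −1], [1, −2]] = [[−384, 512], [−256, 384]].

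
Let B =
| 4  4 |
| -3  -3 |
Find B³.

[[4, 4], [-3, -3]]

B² = B (a projection; rank 1, trace 1), so B³ = B.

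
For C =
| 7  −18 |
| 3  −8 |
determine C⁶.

[[−125, 378], [−63, 190]]

tr C = −1 and det C = −2, so the characteristic polynomial is λ² − (−1)λ + (−2) with roots 1 and −2.
Eigenvectors give P = [[−3, 2], [−1, 1]] with P⁻¹ = [[−1, 2], [−1, 3]], and C = P·diag(1, −2)·P⁻¹.
Then C⁶ = P·diag(1, 64)·P⁻¹ = [[−3, 128], [−1, 64]] · [[−1, 2], [−1, 3]] = [[−125, 378], [−63, 190]].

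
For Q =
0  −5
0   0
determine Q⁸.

Q is strictly triangular, hence nilpotent: Q² = 0, so Q⁸ = 0.

[[0, 0], [0, 0]]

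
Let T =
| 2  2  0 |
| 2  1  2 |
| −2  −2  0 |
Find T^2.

[[8, 6, 4], [2, 1, 2], [−8, −6, −4]]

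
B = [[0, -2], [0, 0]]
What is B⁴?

[[0, 0], [0, 0]]

B is strictly triangular, hence nilpotent: B² = 0, so B⁴ = 0.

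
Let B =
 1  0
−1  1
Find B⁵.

[[1, 0], [−5, 1]]

B = I + N where N = [[0, 0], [−1, 0]] is strictly lower-triangular, so N² = 0.
(I + N)⁵ = I + 5·N = [[1, 0], [−5, 1]].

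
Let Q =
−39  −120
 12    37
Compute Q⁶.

[[7281, 21840], [−2184, −6551]]

tr Q = −2 and det Q = −3, so the characteristic polynomial is λ² − (−2)λ + (−3) with roots 1 and −3.
Eigenvectors give P = [[3, 10], [−1, −3]] with P⁻¹ = [[−3, −10], [1, 3]], and Q = P·diag(1, −3)·P⁻¹.
Then Q⁶ = P·diag(1, 729)·P⁻¹ = [[3, 7290], [−1, −2187]] · [[−3, −10], [1, 3]] = [[7281, 21840], [−2184, −6551]].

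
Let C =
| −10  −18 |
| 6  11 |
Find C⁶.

tr C = 1 and det C = −2, so the characteristic polynomial is λ² − (1)λ + (−2) with roots 2 and −1.
Eigenvectors give P = [[−3, −2], [2, 1]] with P⁻¹ = [[1, 2], [−2, −3]], and C = P·diag(2, −1)·P⁻¹.
Then C⁶ = P·diag(64, 1)·P⁻¹ = [[−192, −2], [128, 1]] · [[1, 2], [−2, −3]] = [[−188, −378], [126, 253]].

[[−188, −378], [126, 253]]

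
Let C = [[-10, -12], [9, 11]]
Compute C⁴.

tr C = 1 and det C = -2, so the characteristic polynomial is λ² − (1)λ + (-2) with roots -1 and 2.
Eigenvectors give P = [[4, -1], [-3, 1]] with P⁻¹ = [[1, 1], [3, 4]], and C = P·diag(-1, 2)·P⁻¹.
Then C⁴ = P·diag(1, 16)·P⁻¹ = [[4, -16], [-3, 16]] · [[1, 1], [3, 4]] = [[-44, -60], [45, 61]].

[[-44, -60], [45, 61]]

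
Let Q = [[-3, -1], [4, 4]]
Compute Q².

[[5, -1], [4, 12]]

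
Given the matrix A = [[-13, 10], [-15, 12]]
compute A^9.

tr A = -1 and det A = -6, so the characteristic polynomial is λ² − (-1)λ + (-6) with roots -3 and 2.
Eigenvectors give P = [[-1, -2], [-1, -3]] with P⁻¹ = [[-3, 2], [1, -1]], and A = P·diag(-3, 2)·P⁻¹.
Then A^9 = P·diag(-19683, 512)·P⁻¹ = [[19683, -1024], [19683, -1536]] · [[-3, 2], [1, -1]] = [[-60073, 40390], [-60585, 40902]].

[[-60073, 40390], [-60585, 40902]]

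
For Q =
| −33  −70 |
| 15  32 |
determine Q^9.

[[−140853, −282730], [60585, 121682]]

tr Q = −1 and det Q = −6, so the characteristic polynomial is λ² − (−1)λ + (−6) with roots 2 and −3.
Eigenvectors give P = [[−2, 7], [1, −3]] with P⁻¹ = [[3, 7], [1, 2]], and Q = P·diag(2, −3)·P⁻¹.
Then Q^9 = P·diag(512, −19683)·P⁻¹ = [[−1024, −137781], [512, 59049]] · [[3, 7], [1, 2]] = [[−140853, −282730], [60585, 121682]].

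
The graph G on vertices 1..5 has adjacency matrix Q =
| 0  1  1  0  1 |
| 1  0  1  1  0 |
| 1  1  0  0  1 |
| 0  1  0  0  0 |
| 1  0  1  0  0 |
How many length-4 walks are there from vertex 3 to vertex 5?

The number of length-4 walks from vertex 3 to vertex 5 is entry (3,5) of Q⁴, where Q is the adjacency matrix.
Q² = [[3, 1, 2, 1, 1], [1, 3, 1, 0, 2], [2, 1, 3, 1, 1], [1, 0, 1, 1, 0], [1, 2, 1, 0, 2]]
Q³ = [[4, 6, 5, 1, 5], [6, 2, 6, 3, 2], [5, 6, 4, 1, 5], [1, 3, 1, 0, 2], [5, 2, 5, 2, 2]]
Q⁴ = [[16, 10, 15, 6, 9], [10, 15, 10, 2, 12], [15, 10, 16, 6, 9], [6, 2, 6, 3, 2], [9, 12, 9, 2, 10]]

9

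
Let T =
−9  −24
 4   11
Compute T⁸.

[[−13119, −39360], [6560, 19681]]

tr T = 2 and det T = −3, so the characteristic polynomial is λ² − (2)λ + (−3) with roots 3 and −1.
Eigenvectors give P = [[−2, −3], [1, 1]] with P⁻¹ = [[1, 3], [−1, −2]], and T = P·diag(3, −1)·P⁻¹.
Then T⁸ = P·diag(6561, 1)·P⁻¹ = [[−13122, −3], [6561, 1]] · [[1, 3], [−1, −2]] = [[−13119, −39360], [6560, 19681]].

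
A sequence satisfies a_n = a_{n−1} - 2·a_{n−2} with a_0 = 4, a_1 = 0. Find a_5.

With companion matrix M = [[1, -2], [1, 0]], [a_n, a_{n−1}]ᵀ = M·[a_{n−1}, a_{n−2}]ᵀ, so [a_5, a_4]ᵀ = M^4·[a_1, a_0]ᵀ.
M^4 = [[-1, 6], [-3, 2]], giving [a_5, a_4]ᵀ = [[24], [8]].

24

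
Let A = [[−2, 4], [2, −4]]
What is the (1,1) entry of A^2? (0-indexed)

24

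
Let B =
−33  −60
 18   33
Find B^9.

tr B = 0 and det B = −9, so the characteristic polynomial is λ² − (0)λ + (−9) with roots −3 and 3.
Eigenvectors give P = [[−2, −5], [1, 3]] with P⁻¹ = [[−3, −5], [1, 2]], and B = P·diag(−3, 3)·P⁻¹.
Then B^9 = P·diag(−19683, 19683)·P⁻¹ = [[39366, −98415], [−19683, 59049]] · [[−3, −5], [1, 2]] = [[−216513, −393660], [118098, 216513]].

[[−216513, −393660], [118098, 216513]]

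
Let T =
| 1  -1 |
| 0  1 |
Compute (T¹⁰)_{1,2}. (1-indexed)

-10

T = I + N where N = [[0, -1], [0, 0]] is strictly upper-triangular, so N² = 0.
(I + N)¹⁰ = I + 10·N = [[1, -10], [0, 1]].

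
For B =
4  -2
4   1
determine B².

[[8, -10], [20, -7]]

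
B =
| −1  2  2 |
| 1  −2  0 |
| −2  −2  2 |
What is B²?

[[−1, −10, 2], [−3, 6, 2], [−4, −4, 0]]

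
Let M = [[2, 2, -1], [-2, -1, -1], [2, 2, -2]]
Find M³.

[[-8, -8, 6], [12, 7, -1], [-4, -6, 6]]

M² = [[-2, 0, -2], [-4, -5, 5], [-4, -2, 0]]
M³ = [[-8, -8, 6], [12, 7, -1], [-4, -6, 6]]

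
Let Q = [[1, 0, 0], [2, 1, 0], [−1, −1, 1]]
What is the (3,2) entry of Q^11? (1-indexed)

−11

Q = I + N where N = [[0, 0, 0], [2, 0, 0], [−1, −1, 0]] is strictly lower-triangular, so N^3 = 0.
(I + N)^11 = I + 11·N + 55·N^2 = [[1, 0, 0], [22, 1, 0], [−121, −11, 1]].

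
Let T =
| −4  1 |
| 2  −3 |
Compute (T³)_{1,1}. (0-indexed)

−47

T² = [[18, −7], [−14, 11]]
T³ = [[−86, 39], [78, −47]]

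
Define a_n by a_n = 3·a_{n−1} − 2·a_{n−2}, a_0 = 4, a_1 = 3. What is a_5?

−27

With companion matrix A = [[3, −2], [1, 0]], [a_n, a_{n−1}]ᵀ = A·[a_{n−1}, a_{n−2}]ᵀ, so [a_5, a_4]ᵀ = A⁴·[a_1, a_0]ᵀ.
A⁴ = [[31, −30], [15, −14]], giving [a_5, a_4]ᵀ = [[−27], [−11]].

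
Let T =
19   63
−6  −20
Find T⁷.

tr T = −1 and det T = −2, so the characteristic polynomial is λ² − (−1)λ + (−2) with roots −2 and 1.
Eigenvectors give P = [[−3, 7], [1, −2]] with P⁻¹ = [[2, 7], [1, 3]], and T = P·diag(−2, 1)·P⁻¹.
Then T⁷ = P·diag(−128, 1)·P⁻¹ = [[384, 7], [−128, −2]] · [[2, 7], [1, 3]] = [[775, 2709], [−258, −902]].

[[775, 2709], [−258, −902]]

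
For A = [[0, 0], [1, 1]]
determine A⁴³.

[[0, 0], [1, 1]]

A² = A (a projection; rank 1, trace 1), so A⁴³ = A.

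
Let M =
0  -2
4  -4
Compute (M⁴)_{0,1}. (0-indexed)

0

M² = [[-8, 8], [-16, 8]]
M³ = [[32, -16], [32, 0]]
M⁴ = [[-64, 0], [0, -64]]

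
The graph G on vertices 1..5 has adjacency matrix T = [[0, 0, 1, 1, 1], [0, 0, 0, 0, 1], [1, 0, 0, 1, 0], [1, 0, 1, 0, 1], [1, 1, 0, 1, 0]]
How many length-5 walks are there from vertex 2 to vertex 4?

10

The number of length-5 walks from vertex 2 to vertex 4 is entry (2,4) of T⁵, where T is the adjacency matrix.
T² = [[3, 1, 1, 2, 1], [1, 1, 0, 1, 0], [1, 0, 2, 1, 2], [2, 1, 1, 3, 1], [1, 0, 2, 1, 3]]
T³ = [[4, 1, 5, 5, 6], [1, 0, 2, 1, 3], [5, 2, 2, 5, 2], [5, 1, 5, 4, 6], [6, 3, 2, 6, 2]]
T⁴ = [[16, 6, 9, 15, 10], [6, 3, 2, 6, 2], [9, 2, 10, 9, 12], [15, 6, 9, 16, 10], [10, 2, 12, 10, 15]]
T⁵ = [[34, 10, 31, 35, 37], [10, 2, 12, 10, 15], [31, 12, 18, 31, 20], [35, 10, 31, 34, 37], [37, 15, 20, 37, 22]]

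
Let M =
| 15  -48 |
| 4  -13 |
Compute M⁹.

[[78735, -236208], [19684, -59053]]

tr M = 2 and det M = -3, so the characteristic polynomial is λ² − (2)λ + (-3) with roots -1 and 3.
Eigenvectors give P = [[3, 4], [1, 1]] with P⁻¹ = [[-1, 4], [1, -3]], and M = P·diag(-1, 3)·P⁻¹.
Then M⁹ = P·diag(-1, 19683)·P⁻¹ = [[-3, 78732], [-1, 19683]] · [[-1, 4], [1, -3]] = [[78735, -236208], [19684, -59053]].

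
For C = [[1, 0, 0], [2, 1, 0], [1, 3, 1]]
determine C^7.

[[1, 0, 0], [14, 1, 0], [133, 21, 1]]

C = I + N where N = [[0, 0, 0], [2, 0, 0], [1, 3, 0]] is strictly lower-triangular, so N^3 = 0.
(I + N)^7 = I + 7·N + 21·N^2 = [[1, 0, 0], [14, 1, 0], [133, 21, 1]].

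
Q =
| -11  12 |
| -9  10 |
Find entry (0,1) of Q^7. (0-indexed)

tr Q = -1 and det Q = -2, so the characteristic polynomial is λ² − (-1)λ + (-2) with roots 1 and -2.
Eigenvectors give P = [[-1, 4], [-1, 3]] with P⁻¹ = [[3, -4], [1, -1]], and Q = P·diag(1, -2)·P⁻¹.
Then Q^7 = P·diag(1, -128)·P⁻¹ = [[-1, -512], [-1, -384]] · [[3, -4], [1, -1]] = [[-515, 516], [-387, 388]].

516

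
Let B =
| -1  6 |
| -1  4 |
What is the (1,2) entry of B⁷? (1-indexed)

tr B = 3 and det B = 2, so the characteristic polynomial is λ² − (3)λ + (2) with roots 2 and 1.
Eigenvectors give P = [[-2, -3], [-1, -1]] with P⁻¹ = [[1, -3], [-1, 2]], and B = P·diag(2, 1)·P⁻¹.
Then B⁷ = P·diag(128, 1)·P⁻¹ = [[-256, -3], [-128, -1]] · [[1, -3], [-1, 2]] = [[-253, 762], [-127, 382]].

762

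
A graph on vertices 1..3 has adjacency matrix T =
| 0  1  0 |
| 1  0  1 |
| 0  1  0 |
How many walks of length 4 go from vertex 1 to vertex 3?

2

The number of length-4 walks from vertex 1 to vertex 3 is entry (1,3) of T⁴, where T is the adjacency matrix.
T² = [[1, 0, 1], [0, 2, 0], [1, 0, 1]]
T³ = [[0, 2, 0], [2, 0, 2], [0, 2, 0]]
T⁴ = [[2, 0, 2], [0, 4, 0], [2, 0, 2]]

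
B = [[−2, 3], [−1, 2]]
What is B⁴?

B² = I (check: tr B = 0 and det B = −1), so B⁴ = I since 4 is even.

[[1, 0], [0, 1]]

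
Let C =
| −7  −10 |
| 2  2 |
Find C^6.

[[3389, 6650], [−1330, −2596]]

tr C = −5 and det C = 6, so the characteristic polynomial is λ² − (−5)λ + (6) with roots −2 and −3.
Eigenvectors give P = [[−2, 5], [1, −2]] with P⁻¹ = [[2, 5], [1, 2]], and C = P·diag(−2, −3)·P⁻¹.
Then C^6 = P·diag(64, 729)·P⁻¹ = [[−128, 3645], [64, −1458]] · [[2, 5], [1, 2]] = [[3389, 6650], [−1330, −2596]].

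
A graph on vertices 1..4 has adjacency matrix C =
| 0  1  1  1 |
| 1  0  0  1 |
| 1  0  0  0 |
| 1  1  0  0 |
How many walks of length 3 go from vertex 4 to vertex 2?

The number of length-3 walks from vertex 4 to vertex 2 is entry (4,2) of C^3, where C is the adjacency matrix.
C^2 = [[3, 1, 0, 1], [1, 2, 1, 1], [0, 1, 1, 1], [1, 1, 1, 2]]
C^3 = [[2, 4, 3, 4], [4, 2, 1, 3], [3, 1, 0, 1], [4, 3, 1, 2]]

3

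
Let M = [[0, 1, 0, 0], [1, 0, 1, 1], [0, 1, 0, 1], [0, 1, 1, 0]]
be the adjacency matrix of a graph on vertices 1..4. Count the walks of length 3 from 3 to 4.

The number of length-3 walks from vertex 3 to vertex 4 is entry (3,4) of M^3, where M is the adjacency matrix.
M^2 = [[1, 0, 1, 1], [0, 3, 1, 1], [1, 1, 2, 1], [1, 1, 1, 2]]
M^3 = [[0, 3, 1, 1], [3, 2, 4, 4], [1, 4, 2, 3], [1, 4, 3, 2]]

3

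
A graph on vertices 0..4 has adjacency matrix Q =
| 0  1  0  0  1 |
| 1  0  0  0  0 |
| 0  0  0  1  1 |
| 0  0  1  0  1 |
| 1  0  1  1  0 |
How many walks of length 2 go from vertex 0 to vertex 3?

1

The number of length-2 walks from vertex 0 to vertex 3 is entry (0,3) of Q^2, where Q is the adjacency matrix.
Q^2 = [[2, 0, 1, 1, 0], [0, 1, 0, 0, 1], [1, 0, 2, 1, 1], [1, 0, 1, 2, 1], [0, 1, 1, 1, 3]]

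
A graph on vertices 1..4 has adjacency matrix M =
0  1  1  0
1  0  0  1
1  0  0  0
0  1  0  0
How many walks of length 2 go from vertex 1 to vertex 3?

The number of length-2 walks from vertex 1 to vertex 3 is entry (1,3) of M^2, where M is the adjacency matrix.
M^2 = [[2, 0, 0, 1], [0, 2, 1, 0], [0, 1, 1, 0], [1, 0, 0, 1]]

0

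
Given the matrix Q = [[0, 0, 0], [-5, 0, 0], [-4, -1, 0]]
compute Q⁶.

[[0, 0, 0], [0, 0, 0], [0, 0, 0]]

Q is strictly triangular, hence nilpotent: Q³ = 0, so Q⁶ = 0.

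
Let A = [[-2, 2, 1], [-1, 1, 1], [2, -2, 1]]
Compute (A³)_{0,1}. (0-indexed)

2

A² = [[4, -4, 1], [3, -3, 1], [0, 0, 1]]
A³ = [[-2, 2, 1], [-1, 1, 1], [2, -2, 1]]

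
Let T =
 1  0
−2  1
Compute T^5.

T = I + N where N = [[0, 0], [−2, 0]] is strictly lower-triangular, so N^2 = 0.
(I + N)^5 = I + 5·N = [[1, 0], [−10, 1]].

[[1, 0], [−10, 1]]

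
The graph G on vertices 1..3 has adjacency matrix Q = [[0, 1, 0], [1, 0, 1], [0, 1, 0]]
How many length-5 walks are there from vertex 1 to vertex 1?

0

The number of length-5 walks from vertex 1 to vertex 1 is entry (1,1) of Q⁵, where Q is the adjacency matrix.
Q² = [[1, 0, 1], [0, 2, 0], [1, 0, 1]]
Q³ = [[0, 2, 0], [2, 0, 2], [0, 2, 0]]
Q⁴ = [[2, 0, 2], [0, 4, 0], [2, 0, 2]]
Q⁵ = [[0, 4, 0], [4, 0, 4], [0, 4, 0]]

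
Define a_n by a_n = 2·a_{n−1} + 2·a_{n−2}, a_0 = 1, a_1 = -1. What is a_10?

-1792

With companion matrix B = [[2, 2], [1, 0]], [a_n, a_{n−1}]ᵀ = B·[a_{n−1}, a_{n−2}]ᵀ, so [a_10, a_9]ᵀ = B⁹·[a_1, a_0]ᵀ.
B⁹ = [[6688, 4896], [2448, 1792]], giving [a_10, a_9]ᵀ = [[-1792], [-656]].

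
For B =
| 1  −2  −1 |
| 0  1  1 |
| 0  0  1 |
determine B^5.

[[1, −10, −25], [0, 1, 5], [0, 0, 1]]

B = I + N where N = [[0, −2, −1], [0, 0, 1], [0, 0, 0]] is strictly upper-triangular, so N^3 = 0.
(I + N)^5 = I + 5·N + 10·N^2 = [[1, −10, −25], [0, 1, 5], [0, 0, 1]].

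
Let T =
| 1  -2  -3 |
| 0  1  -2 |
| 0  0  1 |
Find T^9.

[[1, -18, 117], [0, 1, -18], [0, 0, 1]]

T = I + N where N = [[0, -2, -3], [0, 0, -2], [0, 0, 0]] is strictly upper-triangular, so N^3 = 0.
(I + N)^9 = I + 9·N + 36·N^2 = [[1, -18, 117], [0, 1, -18], [0, 0, 1]].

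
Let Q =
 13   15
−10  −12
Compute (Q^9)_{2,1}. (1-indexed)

tr Q = 1 and det Q = −6, so the characteristic polynomial is λ² − (1)λ + (−6) with roots −2 and 3.
Eigenvectors give P = [[−1, 3], [1, −2]] with P⁻¹ = [[2, 3], [1, 1]], and Q = P·diag(−2, 3)·P⁻¹.
Then Q^9 = P·diag(−512, 19683)·P⁻¹ = [[512, 59049], [−512, −39366]] · [[2, 3], [1, 1]] = [[60073, 60585], [−40390, −40902]].

−40390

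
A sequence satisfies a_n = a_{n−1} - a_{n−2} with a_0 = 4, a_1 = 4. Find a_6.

4

With companion matrix Q = [[1, -1], [1, 0]], [a_n, a_{n−1}]ᵀ = Q·[a_{n−1}, a_{n−2}]ᵀ, so [a_6, a_5]ᵀ = Q⁵·[a_1, a_0]ᵀ.
Q⁵ = [[0, 1], [-1, 1]], giving [a_6, a_5]ᵀ = [[4], [0]].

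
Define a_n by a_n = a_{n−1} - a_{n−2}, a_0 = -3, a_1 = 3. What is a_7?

With companion matrix Q = [[1, -1], [1, 0]], [a_n, a_{n−1}]ᵀ = Q·[a_{n−1}, a_{n−2}]ᵀ, so [a_7, a_6]ᵀ = Q⁶·[a_1, a_0]ᵀ.
Q⁶ = [[1, 0], [0, 1]], giving [a_7, a_6]ᵀ = [[3], [-3]].

3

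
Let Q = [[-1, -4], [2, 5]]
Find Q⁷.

tr Q = 4 and det Q = 3, so the characteristic polynomial is λ² − (4)λ + (3) with roots 1 and 3.
Eigenvectors give P = [[2, -1], [-1, 1]] with P⁻¹ = [[1, 1], [1, 2]], and Q = P·diag(1, 3)·P⁻¹.
Then Q⁷ = P·diag(1, 2187)·P⁻¹ = [[2, -2187], [-1, 2187]] · [[1, 1], [1, 2]] = [[-2185, -4372], [2186, 4373]].

[[-2185, -4372], [2186, 4373]]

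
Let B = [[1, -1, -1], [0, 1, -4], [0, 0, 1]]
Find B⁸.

B = I + N where N = [[0, -1, -1], [0, 0, -4], [0, 0, 0]] is strictly upper-triangular, so N³ = 0.
(I + N)⁸ = I + 8·N + 28·N² = [[1, -8, 104], [0, 1, -32], [0, 0, 1]].

[[1, -8, 104], [0, 1, -32], [0, 0, 1]]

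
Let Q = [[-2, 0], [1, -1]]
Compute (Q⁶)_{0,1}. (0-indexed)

0

tr Q = -3 and det Q = 2, so the characteristic polynomial is λ² − (-3)λ + (2) with roots -1 and -2.
Eigenvectors give P = [[0, -1], [1, 1]] with P⁻¹ = [[1, 1], [-1, 0]], and Q = P·diag(-1, -2)·P⁻¹.
Then Q⁶ = P·diag(1, 64)·P⁻¹ = [[0, -64], [1, 64]] · [[1, 1], [-1, 0]] = [[64, 0], [-63, 1]].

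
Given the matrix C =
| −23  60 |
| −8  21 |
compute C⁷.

tr C = −2 and det C = −3, so the characteristic polynomial is λ² − (−2)λ + (−3) with roots −3 and 1.
Eigenvectors give P = [[3, −5], [1, −2]] with P⁻¹ = [[2, −5], [1, −3]], and C = P·diag(−3, 1)·P⁻¹.
Then C⁷ = P·diag(−2187, 1)·P⁻¹ = [[−6561, −5], [−2187, −2]] · [[2, −5], [1, −3]] = [[−13127, 32820], [−4376, 10941]].

[[−13127, 32820], [−4376, 10941]]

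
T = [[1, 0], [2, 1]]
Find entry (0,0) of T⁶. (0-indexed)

T = I + N where N = [[0, 0], [2, 0]] is strictly lower-triangular, so N² = 0.
(I + N)⁶ = I + 6·N = [[1, 0], [12, 1]].

1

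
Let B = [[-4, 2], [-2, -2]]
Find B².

[[12, -12], [12, 0]]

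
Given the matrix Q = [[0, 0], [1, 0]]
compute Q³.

Q is strictly triangular, hence nilpotent: Q² = 0, so Q³ = 0.

[[0, 0], [0, 0]]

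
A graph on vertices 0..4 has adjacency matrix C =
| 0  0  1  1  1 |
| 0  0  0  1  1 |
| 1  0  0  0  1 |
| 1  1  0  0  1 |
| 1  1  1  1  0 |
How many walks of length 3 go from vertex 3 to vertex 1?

The number of length-3 walks from vertex 3 to vertex 1 is entry (3,1) of C³, where C is the adjacency matrix.
C² = [[3, 2, 1, 1, 2], [2, 2, 1, 1, 1], [1, 1, 2, 2, 1], [1, 1, 2, 3, 2], [2, 1, 1, 2, 4]]
C³ = [[4, 3, 5, 7, 7], [3, 2, 3, 5, 6], [5, 3, 2, 3, 6], [7, 5, 3, 4, 7], [7, 6, 6, 7, 6]]

5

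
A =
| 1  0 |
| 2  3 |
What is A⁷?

[[1, 0], [2186, 2187]]

tr A = 4 and det A = 3, so the characteristic polynomial is λ² − (4)λ + (3) with roots 3 and 1.
Eigenvectors give P = [[0, 1], [1, −1]] with P⁻¹ = [[1, 1], [1, 0]], and A = P·diag(3, 1)·P⁻¹.
Then A⁷ = P·diag(2187, 1)·P⁻¹ = [[0, 1], [2187, −1]] · [[1, 1], [1, 0]] = [[1, 0], [2186, 2187]].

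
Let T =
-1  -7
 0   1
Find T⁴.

T² = I (check: tr T = 0 and det T = -1), so T⁴ = I since 4 is even.

[[1, 0], [0, 1]]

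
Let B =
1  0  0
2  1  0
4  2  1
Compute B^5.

[[1, 0, 0], [10, 1, 0], [60, 10, 1]]

B = I + N where N = [[0, 0, 0], [2, 0, 0], [4, 2, 0]] is strictly lower-triangular, so N^3 = 0.
(I + N)^5 = I + 5·N + 10·N^2 = [[1, 0, 0], [10, 1, 0], [60, 10, 1]].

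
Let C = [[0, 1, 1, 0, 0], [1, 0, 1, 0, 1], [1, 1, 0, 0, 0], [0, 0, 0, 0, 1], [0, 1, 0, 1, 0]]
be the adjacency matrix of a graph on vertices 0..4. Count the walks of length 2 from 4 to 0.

The number of length-2 walks from vertex 4 to vertex 0 is entry (4,0) of C^2, where C is the adjacency matrix.
C^2 = [[2, 1, 1, 0, 1], [1, 3, 1, 1, 0], [1, 1, 2, 0, 1], [0, 1, 0, 1, 0], [1, 0, 1, 0, 2]]

1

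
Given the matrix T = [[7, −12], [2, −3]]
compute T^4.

tr T = 4 and det T = 3, so the characteristic polynomial is λ² − (4)λ + (3) with roots 3 and 1.
Eigenvectors give P = [[3, 2], [1, 1]] with P⁻¹ = [[1, −2], [−1, 3]], and T = P·diag(3, 1)·P⁻¹.
Then T^4 = P·diag(81, 1)·P⁻¹ = [[243, 2], [81, 1]] · [[1, −2], [−1, 3]] = [[241, −480], [80, −159]].

[[241, −480], [80, −159]]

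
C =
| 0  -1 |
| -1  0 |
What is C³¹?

[[0, -1], [-1, 0]]

C² = I (check: tr C = 0 and det C = -1), so C³¹ = C since 31 is odd.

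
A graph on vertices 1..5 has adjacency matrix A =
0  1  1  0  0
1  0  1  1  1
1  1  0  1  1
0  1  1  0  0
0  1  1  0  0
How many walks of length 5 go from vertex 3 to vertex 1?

55

The number of length-5 walks from vertex 3 to vertex 1 is entry (3,1) of A⁵, where A is the adjacency matrix.
A² = [[2, 1, 1, 2, 2], [1, 4, 3, 1, 1], [1, 3, 4, 1, 1], [2, 1, 1, 2, 2], [2, 1, 1, 2, 2]]
A³ = [[2, 7, 7, 2, 2], [7, 6, 7, 7, 7], [7, 7, 6, 7, 7], [2, 7, 7, 2, 2], [2, 7, 7, 2, 2]]
A⁴ = [[14, 13, 13, 14, 14], [13, 28, 27, 13, 13], [13, 27, 28, 13, 13], [14, 13, 13, 14, 14], [14, 13, 13, 14, 14]]
A⁵ = [[26, 55, 55, 26, 26], [55, 66, 67, 55, 55], [55, 67, 66, 55, 55], [26, 55, 55, 26, 26], [26, 55, 55, 26, 26]]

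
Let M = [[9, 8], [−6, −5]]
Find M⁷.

tr M = 4 and det M = 3, so the characteristic polynomial is λ² − (4)λ + (3) with roots 3 and 1.
Eigenvectors give P = [[4, −1], [−3, 1]] with P⁻¹ = [[1, 1], [3, 4]], and M = P·diag(3, 1)·P⁻¹.
Then M⁷ = P·diag(2187, 1)·P⁻¹ = [[8748, −1], [−6561, 1]] · [[1, 1], [3, 4]] = [[8745, 8744], [−6558, −6557]].

[[8745, 8744], [−6558, −6557]]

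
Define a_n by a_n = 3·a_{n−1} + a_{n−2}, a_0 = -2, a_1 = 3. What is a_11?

With companion matrix C = [[3, 1], [1, 0]], [a_n, a_{n−1}]ᵀ = C·[a_{n−1}, a_{n−2}]ᵀ, so [a_11, a_10]ᵀ = C¹⁰·[a_1, a_0]ᵀ.
C¹⁰ = [[141481, 42837], [42837, 12970]], giving [a_11, a_10]ᵀ = [[338769], [102571]].

338769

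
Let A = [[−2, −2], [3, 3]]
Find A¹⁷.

A² = A (a projection; rank 1, trace 1), so A¹⁷ = A.

[[−2, −2], [3, 3]]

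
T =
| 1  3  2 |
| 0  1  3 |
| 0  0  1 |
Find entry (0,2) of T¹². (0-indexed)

T = I + N where N = [[0, 3, 2], [0, 0, 3], [0, 0, 0]] is strictly upper-triangular, so N³ = 0.
(I + N)¹² = I + 12·N + 66·N² = [[1, 36, 618], [0, 1, 36], [0, 0, 1]].

618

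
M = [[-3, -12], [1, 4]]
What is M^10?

M² = M (a projection; rank 1, trace 1), so M^10 = M.

[[-3, -12], [1, 4]]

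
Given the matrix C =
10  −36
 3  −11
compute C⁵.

[[100, −396], [33, −131]]

tr C = −1 and det C = −2, so the characteristic polynomial is λ² − (−1)λ + (−2) with roots −2 and 1.
Eigenvectors give P = [[3, 4], [1, 1]] with P⁻¹ = [[−1, 4], [1, −3]], and C = P·diag(−2, 1)·P⁻¹.
Then C⁵ = P·diag(−32, 1)·P⁻¹ = [[−96, 4], [−32, 1]] · [[−1, 4], [1, −3]] = [[100, −396], [33, −131]].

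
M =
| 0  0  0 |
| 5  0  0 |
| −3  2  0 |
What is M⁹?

M is strictly triangular, hence nilpotent: M³ = 0, so M⁹ = 0.

[[0, 0, 0], [0, 0, 0], [0, 0, 0]]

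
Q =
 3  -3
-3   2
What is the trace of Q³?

Q² = [[18, -15], [-15, 13]]
Q³ = [[99, -84], [-84, 71]]

170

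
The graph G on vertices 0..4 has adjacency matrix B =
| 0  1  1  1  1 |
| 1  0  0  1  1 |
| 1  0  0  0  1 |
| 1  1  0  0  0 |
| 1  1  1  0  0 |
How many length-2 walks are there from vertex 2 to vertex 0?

1

The number of length-2 walks from vertex 2 to vertex 0 is entry (2,0) of B², where B is the adjacency matrix.
B² = [[4, 2, 1, 1, 2], [2, 3, 2, 1, 1], [1, 2, 2, 1, 1], [1, 1, 1, 2, 2], [2, 1, 1, 2, 3]]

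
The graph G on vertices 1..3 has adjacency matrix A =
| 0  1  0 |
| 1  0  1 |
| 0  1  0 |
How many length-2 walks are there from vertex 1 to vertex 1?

The number of length-2 walks from vertex 1 to vertex 1 is entry (1,1) of A^2, where A is the adjacency matrix.
A^2 = [[1, 0, 1], [0, 2, 0], [1, 0, 1]]

1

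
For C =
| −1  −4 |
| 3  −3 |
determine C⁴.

[[−71, −224], [168, −183]]

C² = [[−11, 16], [−12, −3]]
C³ = [[59, −4], [3, 57]]
C⁴ = [[−71, −224], [168, −183]]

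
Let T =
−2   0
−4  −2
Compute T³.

T² = [[4, 0], [16, 4]]
T³ = [[−8, 0], [−48, −8]]

[[−8, 0], [−48, −8]]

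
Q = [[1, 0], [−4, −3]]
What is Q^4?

Q^2 = [[1, 0], [8, 9]]
Q^3 = [[1, 0], [−28, −27]]
Q^4 = [[1, 0], [80, 81]]

[[1, 0], [80, 81]]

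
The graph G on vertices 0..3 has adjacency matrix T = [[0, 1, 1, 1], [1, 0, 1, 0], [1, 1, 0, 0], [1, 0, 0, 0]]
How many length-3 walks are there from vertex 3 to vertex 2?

1

The number of length-3 walks from vertex 3 to vertex 2 is entry (3,2) of T³, where T is the adjacency matrix.
T² = [[3, 1, 1, 0], [1, 2, 1, 1], [1, 1, 2, 1], [0, 1, 1, 1]]
T³ = [[2, 4, 4, 3], [4, 2, 3, 1], [4, 3, 2, 1], [3, 1, 1, 0]]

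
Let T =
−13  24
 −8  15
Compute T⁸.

[[−19679, 39360], [−13120, 26241]]

tr T = 2 and det T = −3, so the characteristic polynomial is λ² − (2)λ + (−3) with roots −1 and 3.
Eigenvectors give P = [[−2, −3], [−1, −2]] with P⁻¹ = [[−2, 3], [1, −2]], and T = P·diag(−1, 3)·P⁻¹.
Then T⁸ = P·diag(1, 6561)·P⁻¹ = [[−2, −19683], [−1, −13122]] · [[−2, 3], [1, −2]] = [[−19679, 39360], [−13120, 26241]].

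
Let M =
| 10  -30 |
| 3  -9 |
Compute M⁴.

M² = M (a projection; rank 1, trace 1), so M⁴ = M.

[[10, -30], [3, -9]]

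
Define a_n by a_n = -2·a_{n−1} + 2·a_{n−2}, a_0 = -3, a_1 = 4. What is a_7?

With companion matrix Q = [[-2, 2], [1, 0]], [a_n, a_{n−1}]ᵀ = Q·[a_{n−1}, a_{n−2}]ᵀ, so [a_7, a_6]ᵀ = Q^6·[a_1, a_0]ᵀ.
Q^6 = [[328, -240], [-120, 88]], giving [a_7, a_6]ᵀ = [[2032], [-744]].

2032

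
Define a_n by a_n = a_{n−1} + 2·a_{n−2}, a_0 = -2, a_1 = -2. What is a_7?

With companion matrix T = [[1, 2], [1, 0]], [a_n, a_{n−1}]ᵀ = T·[a_{n−1}, a_{n−2}]ᵀ, so [a_7, a_6]ᵀ = T⁶·[a_1, a_0]ᵀ.
T⁶ = [[43, 42], [21, 22]], giving [a_7, a_6]ᵀ = [[-170], [-86]].

-170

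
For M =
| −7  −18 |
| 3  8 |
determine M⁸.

[[−509, −1530], [255, 766]]

tr M = 1 and det M = −2, so the characteristic polynomial is λ² − (1)λ + (−2) with roots −1 and 2.
Eigenvectors give P = [[−3, −2], [1, 1]] with P⁻¹ = [[−1, −2], [1, 3]], and M = P·diag(−1, 2)·P⁻¹.
Then M⁸ = P·diag(1, 256)·P⁻¹ = [[−3, −512], [1, 256]] · [[−1, −2], [1, 3]] = [[−509, −1530], [255, 766]].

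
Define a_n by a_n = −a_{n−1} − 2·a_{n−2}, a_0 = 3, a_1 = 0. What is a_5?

With companion matrix Q = [[−1, −2], [1, 0]], [a_n, a_{n−1}]ᵀ = Q·[a_{n−1}, a_{n−2}]ᵀ, so [a_5, a_4]ᵀ = Q⁴·[a_1, a_0]ᵀ.
Q⁴ = [[−1, −6], [3, 2]], giving [a_5, a_4]ᵀ = [[−18], [6]].

−18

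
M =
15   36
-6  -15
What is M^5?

tr M = 0 and det M = -9, so the characteristic polynomial is λ² − (0)λ + (-9) with roots -3 and 3.
Eigenvectors give P = [[-2, -3], [1, 1]] with P⁻¹ = [[1, 3], [-1, -2]], and M = P·diag(-3, 3)·P⁻¹.
Then M^5 = P·diag(-243, 243)·P⁻¹ = [[486, -729], [-243, 243]] · [[1, 3], [-1, -2]] = [[1215, 2916], [-486, -1215]].

[[1215, 2916], [-486, -1215]]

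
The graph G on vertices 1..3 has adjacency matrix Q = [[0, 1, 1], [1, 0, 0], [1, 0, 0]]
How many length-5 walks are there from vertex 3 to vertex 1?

The number of length-5 walks from vertex 3 to vertex 1 is entry (3,1) of Q⁵, where Q is the adjacency matrix.
Q² = [[2, 0, 0], [0, 1, 1], [0, 1, 1]]
Q³ = [[0, 2, 2], [2, 0, 0], [2, 0, 0]]
Q⁴ = [[4, 0, 0], [0, 2, 2], [0, 2, 2]]
Q⁵ = [[0, 4, 4], [4, 0, 0], [4, 0, 0]]

4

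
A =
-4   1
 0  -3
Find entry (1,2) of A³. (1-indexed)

37

A² = [[16, -7], [0, 9]]
A³ = [[-64, 37], [0, -27]]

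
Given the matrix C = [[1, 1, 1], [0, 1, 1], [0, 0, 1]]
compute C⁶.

[[1, 6, 21], [0, 1, 6], [0, 0, 1]]

C = I + N where N = [[0, 1, 1], [0, 0, 1], [0, 0, 0]] is strictly upper-triangular, so N³ = 0.
(I + N)⁶ = I + 6·N + 15·N² = [[1, 6, 21], [0, 1, 6], [0, 0, 1]].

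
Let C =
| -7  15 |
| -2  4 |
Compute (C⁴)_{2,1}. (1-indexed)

30

tr C = -3 and det C = 2, so the characteristic polynomial is λ² − (-3)λ + (2) with roots -2 and -1.
Eigenvectors give P = [[-3, -5], [-1, -2]] with P⁻¹ = [[-2, 5], [1, -3]], and C = P·diag(-2, -1)·P⁻¹.
Then C⁴ = P·diag(16, 1)·P⁻¹ = [[-48, -5], [-16, -2]] · [[-2, 5], [1, -3]] = [[91, -225], [30, -74]].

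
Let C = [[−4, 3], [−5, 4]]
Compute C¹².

C² = I (check: tr C = 0 and det C = −1), so C¹² = I since 12 is even.

[[1, 0], [0, 1]]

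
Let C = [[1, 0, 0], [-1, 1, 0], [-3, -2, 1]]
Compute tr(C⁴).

3

C = I + N where N = [[0, 0, 0], [-1, 0, 0], [-3, -2, 0]] is strictly lower-triangular, so N³ = 0.
(I + N)⁴ = I + 4·N + 6·N² = [[1, 0, 0], [-4, 1, 0], [0, -8, 1]].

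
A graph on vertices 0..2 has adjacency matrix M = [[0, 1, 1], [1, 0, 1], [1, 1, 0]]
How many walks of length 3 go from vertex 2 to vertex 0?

The number of length-3 walks from vertex 2 to vertex 0 is entry (2,0) of M³, where M is the adjacency matrix.
M² = [[2, 1, 1], [1, 2, 1], [1, 1, 2]]
M³ = [[2, 3, 3], [3, 2, 3], [3, 3, 2]]

3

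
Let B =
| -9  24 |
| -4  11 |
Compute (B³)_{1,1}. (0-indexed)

tr B = 2 and det B = -3, so the characteristic polynomial is λ² − (2)λ + (-3) with roots -1 and 3.
Eigenvectors give P = [[3, 2], [1, 1]] with P⁻¹ = [[1, -2], [-1, 3]], and B = P·diag(-1, 3)·P⁻¹.
Then B³ = P·diag(-1, 27)·P⁻¹ = [[-3, 54], [-1, 27]] · [[1, -2], [-1, 3]] = [[-57, 168], [-28, 83]].

83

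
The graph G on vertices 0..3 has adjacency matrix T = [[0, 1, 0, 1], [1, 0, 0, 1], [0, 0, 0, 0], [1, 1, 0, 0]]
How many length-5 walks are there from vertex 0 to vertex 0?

10

The number of length-5 walks from vertex 0 to vertex 0 is entry (0,0) of T^5, where T is the adjacency matrix.
T^2 = [[2, 1, 0, 1], [1, 2, 0, 1], [0, 0, 0, 0], [1, 1, 0, 2]]
T^3 = [[2, 3, 0, 3], [3, 2, 0, 3], [0, 0, 0, 0], [3, 3, 0, 2]]
T^4 = [[6, 5, 0, 5], [5, 6, 0, 5], [0, 0, 0, 0], [5, 5, 0, 6]]
T^5 = [[10, 11, 0, 11], [11, 10, 0, 11], [0, 0, 0, 0], [11, 11, 0, 10]]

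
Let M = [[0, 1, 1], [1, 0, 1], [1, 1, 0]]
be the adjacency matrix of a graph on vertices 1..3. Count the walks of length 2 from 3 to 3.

The number of length-2 walks from vertex 3 to vertex 3 is entry (3,3) of M², where M is the adjacency matrix.
M² = [[2, 1, 1], [1, 2, 1], [1, 1, 2]]

2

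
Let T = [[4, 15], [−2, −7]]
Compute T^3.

tr T = −3 and det T = 2, so the characteristic polynomial is λ² − (−3)λ + (2) with roots −2 and −1.
Eigenvectors give P = [[5, 3], [−2, −1]] with P⁻¹ = [[−1, −3], [2, 5]], and T = P·diag(−2, −1)·P⁻¹.
Then T^3 = P·diag(−8, −1)·P⁻¹ = [[−40, −3], [16, 1]] · [[−1, −3], [2, 5]] = [[34, 105], [−14, −43]].

[[34, 105], [−14, −43]]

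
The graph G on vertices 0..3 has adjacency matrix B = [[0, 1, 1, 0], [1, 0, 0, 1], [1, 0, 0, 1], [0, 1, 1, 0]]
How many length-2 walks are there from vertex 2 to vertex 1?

The number of length-2 walks from vertex 2 to vertex 1 is entry (2,1) of B², where B is the adjacency matrix.
B² = [[2, 0, 0, 2], [0, 2, 2, 0], [0, 2, 2, 0], [2, 0, 0, 2]]

2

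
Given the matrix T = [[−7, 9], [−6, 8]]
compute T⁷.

tr T = 1 and det T = −2, so the characteristic polynomial is λ² − (1)λ + (−2) with roots −1 and 2.
Eigenvectors give P = [[3, 1], [2, 1]] with P⁻¹ = [[1, −1], [−2, 3]], and T = P·diag(−1, 2)·P⁻¹.
Then T⁷ = P·diag(−1, 128)·P⁻¹ = [[−3, 128], [−2, 128]] · [[1, −1], [−2, 3]] = [[−259, 387], [−258, 386]].

[[−259, 387], [−258, 386]]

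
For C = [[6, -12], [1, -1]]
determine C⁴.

[[276, -780], [65, -179]]

tr C = 5 and det C = 6, so the characteristic polynomial is λ² − (5)λ + (6) with roots 2 and 3.
Eigenvectors give P = [[-3, 4], [-1, 1]] with P⁻¹ = [[1, -4], [1, -3]], and C = P·diag(2, 3)·P⁻¹.
Then C⁴ = P·diag(16, 81)·P⁻¹ = [[-48, 324], [-16, 81]] · [[1, -4], [1, -3]] = [[276, -780], [65, -179]].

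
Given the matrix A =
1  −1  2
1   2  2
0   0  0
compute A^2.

[[0, −3, 0], [3, 3, 6], [0, 0, 0]]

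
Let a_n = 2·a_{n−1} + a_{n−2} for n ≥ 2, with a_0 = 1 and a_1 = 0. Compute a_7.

With companion matrix C = [[2, 1], [1, 0]], [a_n, a_{n−1}]ᵀ = C·[a_{n−1}, a_{n−2}]ᵀ, so [a_7, a_6]ᵀ = C⁶·[a_1, a_0]ᵀ.
C⁶ = [[169, 70], [70, 29]], giving [a_7, a_6]ᵀ = [[70], [29]].

70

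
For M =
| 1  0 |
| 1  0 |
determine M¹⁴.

M² = M (a projection; rank 1, trace 1), so M¹⁴ = M.

[[1, 0], [1, 0]]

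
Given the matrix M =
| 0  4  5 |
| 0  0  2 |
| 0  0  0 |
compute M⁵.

[[0, 0, 0], [0, 0, 0], [0, 0, 0]]

M is strictly triangular, hence nilpotent: M³ = 0, so M⁵ = 0.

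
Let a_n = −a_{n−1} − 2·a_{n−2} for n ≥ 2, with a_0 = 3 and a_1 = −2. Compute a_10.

80

With companion matrix A = [[−1, −2], [1, 0]], [a_n, a_{n−1}]ᵀ = A·[a_{n−1}, a_{n−2}]ᵀ, so [a_10, a_9]ᵀ = A^9·[a_1, a_0]ᵀ.
A^9 = [[11, 34], [−17, −6]], giving [a_10, a_9]ᵀ = [[80], [16]].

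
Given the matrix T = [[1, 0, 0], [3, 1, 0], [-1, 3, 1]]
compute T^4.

[[1, 0, 0], [12, 1, 0], [50, 12, 1]]

T = I + N where N = [[0, 0, 0], [3, 0, 0], [-1, 3, 0]] is strictly lower-triangular, so N^3 = 0.
(I + N)^4 = I + 4·N + 6·N^2 = [[1, 0, 0], [12, 1, 0], [50, 12, 1]].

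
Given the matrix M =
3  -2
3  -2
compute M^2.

M² = M (a projection; rank 1, trace 1), so M^2 = M.

[[3, -2], [3, -2]]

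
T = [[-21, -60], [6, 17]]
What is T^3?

[[-261, -780], [78, 233]]

tr T = -4 and det T = 3, so the characteristic polynomial is λ² − (-4)λ + (3) with roots -3 and -1.
Eigenvectors give P = [[10, 3], [-3, -1]] with P⁻¹ = [[1, 3], [-3, -10]], and T = P·diag(-3, -1)·P⁻¹.
Then T^3 = P·diag(-27, -1)·P⁻¹ = [[-270, -3], [81, 1]] · [[1, 3], [-3, -10]] = [[-261, -780], [78, 233]].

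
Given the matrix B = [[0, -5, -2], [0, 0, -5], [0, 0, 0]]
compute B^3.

[[0, 0, 0], [0, 0, 0], [0, 0, 0]]

B is strictly triangular, hence nilpotent: B^3 = 0, so B^3 = 0.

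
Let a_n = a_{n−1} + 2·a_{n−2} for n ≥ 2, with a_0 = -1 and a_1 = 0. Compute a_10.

With companion matrix C = [[1, 2], [1, 0]], [a_n, a_{n−1}]ᵀ = C·[a_{n−1}, a_{n−2}]ᵀ, so [a_10, a_9]ᵀ = C⁹·[a_1, a_0]ᵀ.
C⁹ = [[341, 342], [171, 170]], giving [a_10, a_9]ᵀ = [[-342], [-170]].

-342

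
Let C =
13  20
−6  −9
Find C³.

tr C = 4 and det C = 3, so the characteristic polynomial is λ² − (4)λ + (3) with roots 1 and 3.
Eigenvectors give P = [[−5, −2], [3, 1]] with P⁻¹ = [[1, 2], [−3, −5]], and C = P·diag(1, 3)·P⁻¹.
Then C³ = P·diag(1, 27)·P⁻¹ = [[−5, −54], [3, 27]] · [[1, 2], [−3, −5]] = [[157, 260], [−78, −129]].

[[157, 260], [−78, −129]]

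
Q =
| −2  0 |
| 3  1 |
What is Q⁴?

tr Q = −1 and det Q = −2, so the characteristic polynomial is λ² − (−1)λ + (−2) with roots −2 and 1.
Eigenvectors give P = [[1, 0], [−1, 1]] with P⁻¹ = [[1, 0], [1, 1]], and Q = P·diag(−2, 1)·P⁻¹.
Then Q⁴ = P·diag(16, 1)·P⁻¹ = [[16, 0], [−16, 1]] · [[1, 0], [1, 1]] = [[16, 0], [−15, 1]].

[[16, 0], [−15, 1]]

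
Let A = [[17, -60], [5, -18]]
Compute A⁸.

tr A = -1 and det A = -6, so the characteristic polynomial is λ² − (-1)λ + (-6) with roots 2 and -3.
Eigenvectors give P = [[4, -3], [1, -1]] with P⁻¹ = [[1, -3], [1, -4]], and A = P·diag(2, -3)·P⁻¹.
Then A⁸ = P·diag(256, 6561)·P⁻¹ = [[1024, -19683], [256, -6561]] · [[1, -3], [1, -4]] = [[-18659, 75660], [-6305, 25476]].

[[-18659, 75660], [-6305, 25476]]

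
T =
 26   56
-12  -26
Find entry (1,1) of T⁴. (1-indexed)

16

tr T = 0 and det T = -4, so the characteristic polynomial is λ² − (0)λ + (-4) with roots -2 and 2.
Eigenvectors give P = [[2, 7], [-1, -3]] with P⁻¹ = [[-3, -7], [1, 2]], and T = P·diag(-2, 2)·P⁻¹.
Then T⁴ = P·diag(16, 16)·P⁻¹ = [[32, 112], [-16, -48]] · [[-3, -7], [1, 2]] = [[16, 0], [0, 16]].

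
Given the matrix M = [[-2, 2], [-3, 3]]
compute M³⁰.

M² = M (a projection; rank 1, trace 1), so M³⁰ = M.

[[-2, 2], [-3, 3]]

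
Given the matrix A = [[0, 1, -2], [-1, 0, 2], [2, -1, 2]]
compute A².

[[-5, 2, -2], [4, -3, 6], [5, 0, -2]]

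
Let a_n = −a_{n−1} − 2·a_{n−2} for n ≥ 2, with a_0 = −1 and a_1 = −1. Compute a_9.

23

With companion matrix B = [[−1, −2], [1, 0]], [a_n, a_{n−1}]ᵀ = B·[a_{n−1}, a_{n−2}]ᵀ, so [a_9, a_8]ᵀ = B⁸·[a_1, a_0]ᵀ.
B⁸ = [[−17, −6], [3, −14]], giving [a_9, a_8]ᵀ = [[23], [11]].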